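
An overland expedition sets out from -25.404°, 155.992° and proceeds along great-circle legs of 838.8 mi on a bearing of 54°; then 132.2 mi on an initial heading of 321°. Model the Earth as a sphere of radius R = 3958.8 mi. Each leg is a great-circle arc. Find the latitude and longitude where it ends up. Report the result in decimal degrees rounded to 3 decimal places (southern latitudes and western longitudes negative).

Apply the spherical direct solution leg by leg, carrying full precision between legs.
Leg 1: from (-25.404°, 155.992°), δ = 838.8/3958.8 = 0.211882 rad, θ = 54° → φ = -17.923°, λ = 166.293°.
Leg 2: from (-17.923°, 166.293°), δ = 132.2/3958.8 = 0.033394 rad, θ = 321° → φ = -16.433°, λ = 165.037°.

latitude -16.433°, longitude 165.037°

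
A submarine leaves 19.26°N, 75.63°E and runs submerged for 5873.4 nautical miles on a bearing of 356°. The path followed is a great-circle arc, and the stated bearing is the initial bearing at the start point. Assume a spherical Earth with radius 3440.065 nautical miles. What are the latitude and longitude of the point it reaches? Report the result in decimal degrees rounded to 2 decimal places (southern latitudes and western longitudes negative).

latitude 62.63°, longitude -95.72°

Central angle δ = d/R = 1.707351 rad.
With φ₁ = 19.26° = 0.336150 rad and θ = 356° = 6.213372 rad:
sin φ₂ = sin φ₁ cos δ + cos φ₁ sin δ cos θ = (0.329855)(-0.136131) + (0.944031)(0.990691)(0.997564) = 0.888062
φ₂ = asin(0.888062) = 1.093111 rad = 62.63°.
For the longitude increment, Δλ = atan2( sin θ sin δ cos φ₁, cos δ − sin φ₁ sin φ₂ ) = atan2(-0.065239, -0.429063) = -171.35°.
λ₂ = 75.63° + -171.35° = -95.72°.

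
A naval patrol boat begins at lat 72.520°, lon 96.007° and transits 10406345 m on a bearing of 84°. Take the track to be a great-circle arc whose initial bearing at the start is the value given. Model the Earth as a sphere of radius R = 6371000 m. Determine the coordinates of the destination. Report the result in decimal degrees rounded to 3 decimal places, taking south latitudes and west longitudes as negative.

δ = 10406345/6371000 = 1.633393 rad (93.5865°).
Converting: φ₁ = 1.265713 rad, θ = 1.466077 rad.
Applying the spherical law of cosines for sides, sin φ₂ = sin φ₁ cos δ + cos φ₁ sin δ cos θ = -0.028331, so φ₂ = -1.623°.
Then Δλ = atan2(0.298142, -0.035533) = 1.689418 rad, from sin θ sin δ cos φ₁ over cos δ − sin φ₁ sin φ₂.
λ₂ = 96.007° + 96.797° = 192.804°, normalized to (−180°, 180°] → -167.196°.

latitude -1.623°, longitude -167.196°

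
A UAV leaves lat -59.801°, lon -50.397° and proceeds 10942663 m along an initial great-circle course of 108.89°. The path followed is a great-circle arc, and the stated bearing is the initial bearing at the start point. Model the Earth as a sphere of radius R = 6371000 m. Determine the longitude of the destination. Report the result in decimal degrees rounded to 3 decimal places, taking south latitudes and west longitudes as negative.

Angular distance δ = d/R = 10942663 / 6371000 = 1.717574 rad.
With φ₁ = -59.801° = -1.043724 rad and θ = 108.89° = 1.900489 rad:
Applying the spherical law of cosines for sides, sin φ₂ = sin φ₁ cos δ + cos φ₁ sin δ cos θ = -0.034696, so φ₂ = -1.988°.
Δλ = atan2( sin θ sin δ cos φ₁ , cos δ − sin φ₁ sin φ₂ ) = atan2(0.470797, -0.176238) = 1.928988 rad = 110.523°.
Hence λ₂ = -50.397° + 110.523° = 60.126°.

longitude 60.126°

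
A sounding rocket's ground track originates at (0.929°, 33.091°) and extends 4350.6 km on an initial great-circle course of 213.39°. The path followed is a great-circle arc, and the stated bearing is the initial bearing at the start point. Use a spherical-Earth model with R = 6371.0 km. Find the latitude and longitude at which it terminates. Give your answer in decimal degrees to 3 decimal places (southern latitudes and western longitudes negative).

Central angle δ = d/R = 0.682876 rad.
With φ₁ = 0.929° = 0.016214 rad and θ = 213.39° = 3.724358 rad:
sin φ₂ = sin φ₁ cos δ + cos φ₁ sin δ cos θ = (0.016213)(0.775761) + (0.999869)(0.631026)(-0.834944) = -0.514225
φ₂ = asin(-0.514225) = -0.540103 rad = -30.946°.
Δλ = atan2( sin θ sin δ cos φ₁ , cos δ − sin φ₁ sin φ₂ ) = atan2(-0.347230, 0.784099) = -0.416884 rad = -23.886°.
Hence λ₂ = 33.091° + -23.886° = 9.205°.

latitude -30.946°, longitude 9.205°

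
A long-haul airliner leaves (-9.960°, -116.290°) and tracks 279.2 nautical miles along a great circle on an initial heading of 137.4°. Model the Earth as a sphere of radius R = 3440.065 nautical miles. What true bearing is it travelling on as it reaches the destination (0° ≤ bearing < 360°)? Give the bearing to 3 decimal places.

final bearing 136.746°

δ = 279.2/3440.065 = 0.081161 rad (4.6502°).
Converting: φ₁ = -0.173835 rad, θ = 2.398082 rad.
Destination latitude: φ₂ = arcsin( sin φ₁ cos δ + cos φ₁ sin δ cos θ ) = arcsin(-0.231169) = -13.366°.
For the longitude increment, Δλ = atan2( sin θ sin δ cos φ₁, cos δ − sin φ₁ sin φ₂ ) = atan2(0.054049, 0.956725) = 3.233°.
λ₂ = -116.290° + 3.233° = -113.057°.
The forward bearing on arrival equals the back-azimuth from the destination plus 180°.
Back-azimuth from P₂ (-13.366°, -113.057°) to P₁ (-9.960°, -116.290°), with Δλ' = λ₁ − λ₂ = -3.233°: atan2( sin Δλ' cos φ₁ , cos φ₂ sin φ₁ − sin φ₂ cos φ₁ cos Δλ' ) = 316.746°.
Final bearing = (316.746° + 180°) mod 360° = 136.746°.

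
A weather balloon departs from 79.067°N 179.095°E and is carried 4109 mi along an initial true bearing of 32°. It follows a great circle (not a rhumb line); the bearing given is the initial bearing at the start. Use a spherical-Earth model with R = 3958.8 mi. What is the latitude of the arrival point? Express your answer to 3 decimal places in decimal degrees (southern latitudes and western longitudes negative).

δ = 4109/3958.8 = 1.037941 rad (59.4696°).
Start latitude φ₁ = 1.379979 rad; initial bearing θ = 0.558505 rad.
Destination latitude: φ₂ = arcsin( sin φ₁ cos δ + cos φ₁ sin δ cos θ ) = arcsin(0.637317) = 39.592°.
Then Δλ = atan2(0.086571, -0.117755) = 2.507644 rad, from sin θ sin δ cos φ₁ over cos δ − sin φ₁ sin φ₂.
λ₂ = 179.095° + 143.677° = 322.772°, normalized to (−180°, 180°] → -37.228°.

latitude 39.592°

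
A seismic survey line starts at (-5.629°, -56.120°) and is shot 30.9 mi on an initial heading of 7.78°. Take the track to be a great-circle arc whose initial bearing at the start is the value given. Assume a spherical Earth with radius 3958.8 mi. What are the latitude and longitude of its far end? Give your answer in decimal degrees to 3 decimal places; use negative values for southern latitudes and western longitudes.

Central angle δ = d/R = 0.007805 rad.
Start latitude φ₁ = -0.098245 rad; initial bearing θ = 0.135787 rad.
Destination latitude: φ₂ = arcsin( sin φ₁ cos δ + cos φ₁ sin δ cos θ ) = arcsin(-0.090387) = -5.186°.
Then Δλ = atan2(0.001052, 0.991104) = 0.001061 rad, from sin θ sin δ cos φ₁ over cos δ − sin φ₁ sin φ₂.
λ₂ = λ₁ + Δλ = -56.059°.

latitude -5.186°, longitude -56.059°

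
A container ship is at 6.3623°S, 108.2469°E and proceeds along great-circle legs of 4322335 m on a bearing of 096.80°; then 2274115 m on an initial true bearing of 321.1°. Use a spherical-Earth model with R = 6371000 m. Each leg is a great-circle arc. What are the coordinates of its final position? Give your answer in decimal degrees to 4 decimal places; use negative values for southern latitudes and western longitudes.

latitude 6.7992°, longitude 134.6274°

Apply the spherical direct solution leg by leg, carrying full precision between legs.
Leg 1: from (-6.3623°, 108.2469°), δ = 4322335/6371000 = 0.678439 rad, θ = 96.8° → φ = -9.2142°, λ = 147.3937°.
Leg 2: from (-9.2142°, 147.3937°), δ = 2274115/6371000 = 0.356948 rad, θ = 321.1° → φ = 6.7992°, λ = 134.6274°.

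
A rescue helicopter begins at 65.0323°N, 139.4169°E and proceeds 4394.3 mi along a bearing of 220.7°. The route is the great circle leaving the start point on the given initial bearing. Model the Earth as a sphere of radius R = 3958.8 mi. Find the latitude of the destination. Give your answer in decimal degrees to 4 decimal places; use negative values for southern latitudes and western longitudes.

latitude 6.6880°

δ = 4394.3/3958.8 = 1.110008 rad (63.5988°).
Start latitude φ₁ = 1.135028 rad; initial bearing θ = 3.851942 rad.
sin φ₂ = sin φ₁ cos δ + cos φ₁ sin δ cos θ = (0.906546)(0.444654) + (0.422107)(0.895702)(-0.758134) = 0.116462
φ₂ = asin(0.116462) = 0.116727 rad = 6.6880°.
Δλ = atan2( sin θ sin δ cos φ₁ , cos δ − sin φ₁ sin φ₂ ) = atan2(-0.246547, 0.339076) = -0.628693 rad = -36.0214°.
Hence λ₂ = 139.4169° + -36.0214° = 103.3955°.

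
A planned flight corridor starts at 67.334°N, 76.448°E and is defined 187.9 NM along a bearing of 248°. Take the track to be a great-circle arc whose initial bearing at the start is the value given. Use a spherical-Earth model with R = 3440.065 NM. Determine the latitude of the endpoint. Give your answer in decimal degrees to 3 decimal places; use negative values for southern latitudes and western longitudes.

latitude 65.995°

Central angle δ = d/R = 0.054621 rad.
Start latitude φ₁ = 1.175200 rad; initial bearing θ = 4.328417 rad.
Applying the spherical law of cosines for sides, sin φ₂ = sin φ₁ cos δ + cos φ₁ sin δ cos θ = 0.913510, so φ₂ = 65.995°.
For the longitude increment, Δλ = atan2( sin θ sin δ cos φ₁, cos δ − sin φ₁ sin φ₂ ) = atan2(-0.019506, 0.155552) = -7.148°.
λ₂ = 76.448° + -7.148° = 69.300°.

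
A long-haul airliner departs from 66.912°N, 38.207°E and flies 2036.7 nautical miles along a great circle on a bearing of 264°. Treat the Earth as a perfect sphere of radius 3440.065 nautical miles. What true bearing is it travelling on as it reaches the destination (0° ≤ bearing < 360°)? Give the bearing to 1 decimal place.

final bearing 215.5°

Angular distance δ = d/R = 2036.7 / 3440.065 = 0.592053 rad.
With φ₁ = 66.912° = 1.167835 rad and θ = 264° = 4.607669 rad:
Applying the spherical law of cosines for sides, sin φ₂ = sin φ₁ cos δ + cos φ₁ sin δ cos θ = 0.740458, so φ₂ = 47.770°.
Then Δλ = atan2(-0.217643, 0.148647) = -0.971582 rad, from sin θ sin δ cos φ₁ over cos δ − sin φ₁ sin φ₂.
Hence λ₂ = 38.207° + -55.668° = -17.461°.
The forward bearing on arrival equals the back-azimuth from the destination plus 180°.
Back-azimuth from P₂ (47.8°, -17.5°) to P₁ (66.9°, 38.2°), with Δλ' = λ₁ − λ₂ = 55.7°: atan2( sin Δλ' cos φ₁ , cos φ₂ sin φ₁ − sin φ₂ cos φ₁ cos Δλ' ) = 35.5°.
Final bearing = (35.5° + 180°) mod 360° = 215.5°.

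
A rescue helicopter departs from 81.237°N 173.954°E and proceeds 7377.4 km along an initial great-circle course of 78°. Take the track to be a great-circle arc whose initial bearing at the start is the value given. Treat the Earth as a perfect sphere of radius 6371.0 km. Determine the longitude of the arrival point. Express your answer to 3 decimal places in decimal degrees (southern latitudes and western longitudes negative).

longitude -87.972°

δ = 7377.4/6371 = 1.157966 rad (66.3466°).
With φ₁ = 81.237° = 1.417853 rad and θ = 78° = 1.361357 rad:
Applying the spherical law of cosines for sides, sin φ₂ = sin φ₁ cos δ + cos φ₁ sin δ cos θ = 0.425534, so φ₂ = 25.184°.
Δλ = atan2( sin θ sin δ cos φ₁ , cos δ − sin φ₁ sin φ₂ ) = atan2(0.136499, -0.019363) = 1.711712 rad = 98.074°.
λ₂ = 173.954° + 98.074° = 272.028°, normalized to (−180°, 180°] → -87.972°.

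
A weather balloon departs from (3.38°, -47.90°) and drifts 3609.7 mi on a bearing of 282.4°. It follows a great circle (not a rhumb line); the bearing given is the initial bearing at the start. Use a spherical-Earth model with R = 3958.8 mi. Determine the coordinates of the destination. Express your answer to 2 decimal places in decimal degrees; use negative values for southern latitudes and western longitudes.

latitude 11.86°, longitude -99.99°

Central angle δ = d/R = 0.911817 rad.
Start latitude φ₁ = 0.058992 rad; initial bearing θ = 4.928810 rad.
Destination latitude: φ₂ = arcsin( sin φ₁ cos δ + cos φ₁ sin δ cos θ ) = arcsin(0.205579) = 11.86°.
Δλ = atan2( sin θ sin δ cos φ₁ , cos δ − sin φ₁ sin φ₂ ) = atan2(-0.770831, 0.600190) = -0.909224 rad = -52.09°.
λ₂ = -47.90° + -52.09° = -99.99°.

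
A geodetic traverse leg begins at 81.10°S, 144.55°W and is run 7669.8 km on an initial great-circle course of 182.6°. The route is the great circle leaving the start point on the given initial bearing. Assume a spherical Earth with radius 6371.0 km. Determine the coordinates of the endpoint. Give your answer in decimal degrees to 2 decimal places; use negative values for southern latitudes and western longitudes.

δ = 7669.8/6371 = 1.203861 rad (68.9762°).
Start latitude φ₁ = -1.415462 rad; initial bearing θ = 3.186971 rad.
sin φ₂ = sin φ₁ cos δ + cos φ₁ sin δ cos θ = (-0.987960)(0.358756) + (0.154710)(0.933431)(-0.998971) = -0.498700
φ₂ = asin(-0.498700) = -0.522098 rad = -29.91°.
For the longitude increment, Δλ = atan2( sin θ sin δ cos φ₁, cos δ − sin φ₁ sin φ₂ ) = atan2(-0.006551, -0.133939) = -177.20°.
λ₂ = -144.55° + -177.20° = -321.75°, normalized to (−180°, 180°] → 38.25°.

latitude -29.91°, longitude 38.25°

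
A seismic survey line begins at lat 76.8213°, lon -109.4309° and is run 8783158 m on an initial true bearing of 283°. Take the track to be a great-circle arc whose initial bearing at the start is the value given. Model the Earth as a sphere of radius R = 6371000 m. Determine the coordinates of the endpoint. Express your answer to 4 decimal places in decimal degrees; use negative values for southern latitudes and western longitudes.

Angular distance δ = d/R = 8783158 / 6371000 = 1.378615 rad.
Start latitude φ₁ = 1.340785 rad; initial bearing θ = 4.939282 rad.
Destination latitude: φ₂ = arcsin( sin φ₁ cos δ + cos φ₁ sin δ cos θ ) = arcsin(0.236312) = 13.6690°.
Then Δλ = atan2(-0.218056, -0.039088) = -1.748171 rad, from sin θ sin δ cos φ₁ over cos δ − sin φ₁ sin φ₂.
λ₂ = -109.4309° + -100.1628° = -209.5937°, normalized to (−180°, 180°] → 150.4063°.

latitude 13.6690°, longitude 150.4063°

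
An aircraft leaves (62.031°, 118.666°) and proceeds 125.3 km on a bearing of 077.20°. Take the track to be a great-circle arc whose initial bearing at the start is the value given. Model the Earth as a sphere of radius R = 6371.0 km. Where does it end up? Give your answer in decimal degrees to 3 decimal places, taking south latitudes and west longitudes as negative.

δ = 125.3/6371 = 0.019667 rad (1.1268°).
With φ₁ = 62.031° = 1.082645 rad and θ = 77.2° = 1.347394 rad:
Applying the spherical law of cosines for sides, sin φ₂ = sin φ₁ cos δ + cos φ₁ sin δ cos θ = 0.885074, so φ₂ = 62.261°.
For the longitude increment, Δλ = atan2( sin θ sin δ cos φ₁, cos δ − sin φ₁ sin φ₂ ) = atan2(0.008994, 0.218108) = 2.361°.
Hence λ₂ = 118.666° + 2.361° = 121.027°.

latitude 62.261°, longitude 121.027°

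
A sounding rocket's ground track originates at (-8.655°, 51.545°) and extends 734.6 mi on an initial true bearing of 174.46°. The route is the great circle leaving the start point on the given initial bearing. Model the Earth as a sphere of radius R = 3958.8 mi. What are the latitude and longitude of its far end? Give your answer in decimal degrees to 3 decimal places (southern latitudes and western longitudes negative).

δ = 734.6/3958.8 = 0.185561 rad (10.6319°).
Start latitude φ₁ = -0.151058 rad; initial bearing θ = 3.044901 rad.
Applying the spherical law of cosines for sides, sin φ₂ = sin φ₁ cos δ + cos φ₁ sin δ cos θ = -0.329446, so φ₂ = -19.235°.
Then Δλ = atan2(0.017609, 0.933256) = 0.018866 rad, from sin θ sin δ cos φ₁ over cos δ − sin φ₁ sin φ₂.
Hence λ₂ = 51.545° + 1.081° = 52.626°.

latitude -19.235°, longitude 52.626°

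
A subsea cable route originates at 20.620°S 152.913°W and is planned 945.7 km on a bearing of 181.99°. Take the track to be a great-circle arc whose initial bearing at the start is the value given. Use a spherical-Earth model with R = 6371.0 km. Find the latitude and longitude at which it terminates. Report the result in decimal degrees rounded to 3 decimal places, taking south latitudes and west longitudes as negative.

δ = 945.7/6371 = 0.148438 rad (8.5049°).
Converting: φ₁ = -0.359887 rad, θ = 3.176325 rad.
Destination latitude: φ₂ = arcsin( sin φ₁ cos δ + cos φ₁ sin δ cos θ ) = arcsin(-0.486631) = -29.119°.
Δλ = atan2( sin θ sin δ cos φ₁ , cos δ − sin φ₁ sin φ₂ ) = atan2(-0.004807, 0.817627) = -0.005879 rad = -0.337°.
Hence λ₂ = -152.913° + -0.337° = -153.250°.

latitude -29.119°, longitude -153.250°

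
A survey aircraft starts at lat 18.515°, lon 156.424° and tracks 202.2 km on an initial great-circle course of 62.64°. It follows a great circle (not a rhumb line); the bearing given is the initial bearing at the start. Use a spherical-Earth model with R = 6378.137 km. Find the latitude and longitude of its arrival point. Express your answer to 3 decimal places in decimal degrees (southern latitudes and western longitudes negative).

δ = 202.2/6378.137 = 0.031702 rad (1.8164°).
Converting: φ₁ = 0.323148 rad, θ = 1.093274 rad.
sin φ₂ = sin φ₁ cos δ + cos φ₁ sin δ cos θ = (0.317553)(0.999498) + (0.948241)(0.031697)(0.459580) = 0.331207
φ₂ = asin(0.331207) = 0.337582 rad = 19.342°.
For the longitude increment, Δλ = atan2( sin θ sin δ cos φ₁, cos δ − sin φ₁ sin φ₂ ) = atan2(0.026694, 0.894322) = 1.710°.
λ₂ = λ₁ + Δλ = 158.134°.

latitude 19.342°, longitude 158.134°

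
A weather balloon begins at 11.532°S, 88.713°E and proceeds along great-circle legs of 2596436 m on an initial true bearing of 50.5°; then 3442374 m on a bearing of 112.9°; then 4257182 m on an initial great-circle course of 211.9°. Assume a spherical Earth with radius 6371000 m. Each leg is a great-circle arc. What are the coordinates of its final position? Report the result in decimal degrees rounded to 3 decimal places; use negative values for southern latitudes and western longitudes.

Apply the spherical direct solution leg by leg, carrying full precision between legs.
Leg 1: from (-11.532°, 88.713°), δ = 2596436/6371000 = 0.407540 rad, θ = 50.5° → φ = 3.640°, λ = 106.559°.
Leg 2: from (3.640°, 106.559°), δ = 3442374/6371000 = 0.540319 rad, θ = 112.9° → φ = -8.356°, λ = 135.176°.
Leg 3: from (-8.356°, 135.176°), δ = 4257182/6371000 = 0.668213 rad, θ = 211.9° → φ = -39.383°, λ = 110.113°.

latitude -39.383°, longitude 110.113°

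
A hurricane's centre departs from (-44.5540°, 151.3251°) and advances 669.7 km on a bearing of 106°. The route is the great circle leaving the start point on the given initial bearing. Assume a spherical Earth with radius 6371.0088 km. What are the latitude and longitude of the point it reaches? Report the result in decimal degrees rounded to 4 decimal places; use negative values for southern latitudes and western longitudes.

Angular distance δ = d/R = 669.7 / 6371.0088 = 0.105117 rad.
Converting: φ₁ = -0.777614 rad, θ = 1.850049 rad.
Applying the spherical law of cosines for sides, sin φ₂ = sin φ₁ cos δ + cos φ₁ sin δ cos θ = -0.718317, so φ₂ = -45.9157°.
Then Δλ = atan2(0.071871, 0.490522) = 0.145484 rad, from sin θ sin δ cos φ₁ over cos δ − sin φ₁ sin φ₂.
λ₂ = 151.3251° + 8.3356° = 159.6607°.

latitude -45.9157°, longitude 159.6607°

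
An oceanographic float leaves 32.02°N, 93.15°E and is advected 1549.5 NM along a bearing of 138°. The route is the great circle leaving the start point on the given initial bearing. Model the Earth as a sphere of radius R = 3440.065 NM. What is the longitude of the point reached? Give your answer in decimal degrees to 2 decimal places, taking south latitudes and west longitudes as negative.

longitude 110.46°

δ = 1549.5/3440.065 = 0.450428 rad (25.8076°).
With φ₁ = 32.02° = 0.558854 rad and θ = 138° = 2.408554 rad:
sin φ₂ = sin φ₁ cos δ + cos φ₁ sin δ cos θ = (0.530215)(0.900261) + (0.847863)(0.435350)(-0.743145) = 0.203024
φ₂ = asin(0.203024) = 0.204446 rad = 11.71°.
Then Δλ = atan2(0.246988, 0.792614) = 0.302075 rad, from sin θ sin δ cos φ₁ over cos δ − sin φ₁ sin φ₂.
Hence λ₂ = 93.15° + 17.31° = 110.46°.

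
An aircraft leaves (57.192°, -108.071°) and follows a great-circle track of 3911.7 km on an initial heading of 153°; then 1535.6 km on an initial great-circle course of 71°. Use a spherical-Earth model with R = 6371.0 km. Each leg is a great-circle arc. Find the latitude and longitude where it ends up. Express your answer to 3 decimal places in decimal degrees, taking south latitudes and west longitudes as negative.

Apply the spherical direct solution leg by leg, carrying full precision between legs.
Leg 1: from (57.192°, -108.071°), δ = 3911.7/6371 = 0.613985 rad, θ = 153° → φ = 24.132°, λ = -91.416°.
Leg 2: from (24.132°, -91.416°), δ = 1535.6/6371 = 0.241030 rad, θ = 71° → φ = 27.901°, λ = -76.620°.

latitude 27.901°, longitude -76.620°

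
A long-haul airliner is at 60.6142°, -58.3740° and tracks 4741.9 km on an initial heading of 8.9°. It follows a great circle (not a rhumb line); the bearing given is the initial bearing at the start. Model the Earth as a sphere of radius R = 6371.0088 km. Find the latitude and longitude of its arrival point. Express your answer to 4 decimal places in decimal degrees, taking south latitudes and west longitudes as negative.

latitude 75.7756°, longitude 96.3781°

The arc subtends δ = 4741.9/6371.0088 = 0.744293 rad at the centre.
Converting: φ₁ = 1.057917 rad, θ = 0.155334 rad.
sin φ₂ = sin φ₁ cos δ + cos φ₁ sin δ cos θ = (0.871335)(0.735567) + (0.490688)(0.677452)(0.987960) = 0.969341
φ₂ = asin(0.969341) = 1.322533 rad = 75.7756°.
Δλ = atan2( sin θ sin δ cos φ₁ , cos δ − sin φ₁ sin φ₂ ) = atan2(0.051428, -0.109054) = 2.700933 rad = 154.7521°.
λ₂ = -58.3740° + 154.7521° = 96.3781°.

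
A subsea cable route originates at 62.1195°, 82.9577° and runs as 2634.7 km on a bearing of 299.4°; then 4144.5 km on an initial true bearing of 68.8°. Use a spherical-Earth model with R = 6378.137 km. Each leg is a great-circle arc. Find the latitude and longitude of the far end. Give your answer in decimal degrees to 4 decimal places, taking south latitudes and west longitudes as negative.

latitude 54.3455°, longitude 104.3605°

Apply the spherical direct solution leg by leg, carrying full precision between legs.
Leg 1: from (62.1195°, 82.9577°), δ = 2634.7/6378.137 = 0.413083 rad, θ = 299.4° → φ = 64.3863°, λ = 28.9584°.
Leg 2: from (64.3863°, 28.9584°), δ = 4144.5/6378.137 = 0.649798 rad, θ = 68.8° → φ = 54.3455°, λ = 104.3605°.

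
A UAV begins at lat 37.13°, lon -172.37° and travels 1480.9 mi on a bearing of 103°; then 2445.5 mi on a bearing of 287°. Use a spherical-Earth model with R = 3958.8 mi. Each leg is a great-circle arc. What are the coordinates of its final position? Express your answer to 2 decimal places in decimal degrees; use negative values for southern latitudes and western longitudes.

Apply the spherical direct solution leg by leg, carrying full precision between legs.
Leg 1: from (37.13°, -172.37°), δ = 1480.9/3958.8 = 0.374078 rad, θ = 103° → φ = 29.76°, λ = -148.16°.
Leg 2: from (29.76°, -148.16°), δ = 2445.5/3958.8 = 0.617738 rad, θ = 287° → φ = 33.48°, λ = 170.23°.

latitude 33.48°, longitude 170.23°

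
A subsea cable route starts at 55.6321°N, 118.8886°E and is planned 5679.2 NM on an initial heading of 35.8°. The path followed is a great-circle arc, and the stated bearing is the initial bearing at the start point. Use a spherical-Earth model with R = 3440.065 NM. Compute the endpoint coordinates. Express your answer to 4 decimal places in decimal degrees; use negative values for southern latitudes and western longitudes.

latitude 22.9752°, longitude -100.4070°

The arc subtends δ = 5679.2/3440.065 = 1.650899 rad at the centre.
With φ₁ = 55.6321° = 0.970963 rad and θ = 35.8° = 0.624828 rad:
sin φ₂ = sin φ₁ cos δ + cos φ₁ sin δ cos θ = (0.825430)(-0.080017) + (0.564505)(0.996793)(0.811064) = 0.390333
φ₂ = asin(0.390333) = 0.400993 rad = 22.9752°.
Δλ = atan2( sin θ sin δ cos φ₁ , cos δ − sin φ₁ sin φ₂ ) = atan2(0.329152, -0.402209) = 2.455756 rad = 140.7044°.
λ₂ = 118.8886° + 140.7044° = 259.5930°, normalized to (−180°, 180°] → -100.4070°.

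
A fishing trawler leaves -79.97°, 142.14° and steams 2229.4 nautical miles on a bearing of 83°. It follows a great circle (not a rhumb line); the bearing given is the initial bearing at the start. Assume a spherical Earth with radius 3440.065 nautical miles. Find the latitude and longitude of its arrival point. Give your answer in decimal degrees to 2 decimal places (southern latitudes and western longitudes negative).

Central angle δ = d/R = 0.648069 rad.
Converting: φ₁ = -1.395740 rad, θ = 1.448623 rad.
Applying the spherical law of cosines for sides, sin φ₂ = sin φ₁ cos δ + cos φ₁ sin δ cos θ = -0.772254, so φ₂ = -50.56°.
For the longitude increment, Δλ = atan2( sin θ sin δ cos φ₁, cos δ − sin φ₁ sin φ₂ ) = atan2(0.104350, 0.036800) = 70.57°.
λ₂ = 142.14° + 70.57° = 212.71°, normalized to (−180°, 180°] → -147.29°.

latitude -50.56°, longitude -147.29°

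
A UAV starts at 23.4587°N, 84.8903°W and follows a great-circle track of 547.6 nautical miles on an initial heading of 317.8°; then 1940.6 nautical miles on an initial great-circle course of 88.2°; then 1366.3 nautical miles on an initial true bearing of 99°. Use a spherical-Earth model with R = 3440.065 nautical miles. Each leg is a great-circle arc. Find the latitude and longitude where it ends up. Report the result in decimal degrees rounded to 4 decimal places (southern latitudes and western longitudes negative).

Apply the spherical direct solution leg by leg, carrying full precision between legs.
Leg 1: from (23.4587°, -84.8903°), δ = 547.6/3440.065 = 0.159183 rad, θ = 317.8° → φ = 30.0513°, λ = -91.9562°.
Leg 2: from (30.0513°, -91.9562°), δ = 1940.6/3440.065 = 0.564117 rad, θ = 88.2° → φ = 25.9587°, λ = -55.4883°.
Leg 3: from (25.9587°, -55.4883°), δ = 1366.3/3440.065 = 0.397173 rad, θ = 99° → φ = 20.4411°, λ = -31.4264°.

latitude 20.4411°, longitude -31.4264°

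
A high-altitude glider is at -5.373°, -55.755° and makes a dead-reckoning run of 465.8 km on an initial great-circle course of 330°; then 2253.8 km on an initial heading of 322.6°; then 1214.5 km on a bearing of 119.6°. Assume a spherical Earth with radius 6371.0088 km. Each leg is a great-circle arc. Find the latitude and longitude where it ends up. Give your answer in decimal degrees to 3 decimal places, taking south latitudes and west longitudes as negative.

Apply the spherical direct solution leg by leg, carrying full precision between legs.
Leg 1: from (-5.373°, -55.755°), δ = 465.8/6371.0088 = 0.073112 rad, θ = 330° → φ = -1.742°, λ = -57.849°.
Leg 2: from (-1.742°, -57.849°), δ = 2253.8/6371.0088 = 0.353759 rad, θ = 322.6° → φ = 14.274°, λ = -70.389°.
Leg 3: from (14.274°, -70.389°), δ = 1214.5/6371.0088 = 0.190629 rad, θ = 119.6° → φ = 8.707°, λ = -60.794°.

latitude 8.707°, longitude -60.794°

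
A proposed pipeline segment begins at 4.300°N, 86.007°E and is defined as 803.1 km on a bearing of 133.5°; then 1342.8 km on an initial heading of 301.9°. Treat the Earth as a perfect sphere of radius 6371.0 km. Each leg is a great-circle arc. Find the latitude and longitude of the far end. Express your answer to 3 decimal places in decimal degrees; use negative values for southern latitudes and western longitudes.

latitude 5.676°, longitude 80.958°

Apply the spherical direct solution leg by leg, carrying full precision between legs.
Leg 1: from (4.300°, 86.007°), δ = 803.1/6371 = 0.126056 rad, θ = 133.5° → φ = -0.683°, λ = 91.240°.
Leg 2: from (-0.683°, 91.240°), δ = 1342.8/6371 = 0.210768 rad, θ = 301.9° → φ = 5.676°, λ = 80.958°.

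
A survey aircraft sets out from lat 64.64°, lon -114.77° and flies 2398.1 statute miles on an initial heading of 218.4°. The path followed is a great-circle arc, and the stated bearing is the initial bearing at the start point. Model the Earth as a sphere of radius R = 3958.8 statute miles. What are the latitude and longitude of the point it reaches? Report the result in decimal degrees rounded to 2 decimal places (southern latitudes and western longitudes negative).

latitude 33.49°, longitude -139.86°

The arc subtends δ = 2398.1/3958.8 = 0.605764 rad at the centre.
Converting: φ₁ = 1.128181 rad, θ = 3.811799 rad.
Applying the spherical law of cosines for sides, sin φ₂ = sin φ₁ cos δ + cos φ₁ sin δ cos θ = 0.551727, so φ₂ = 33.49°.
For the longitude increment, Δλ = atan2( sin θ sin δ cos φ₁, cos δ − sin φ₁ sin φ₂ ) = atan2(-0.151481, 0.323508) = -25.09°.
λ₂ = -114.77° + -25.09° = -139.86°.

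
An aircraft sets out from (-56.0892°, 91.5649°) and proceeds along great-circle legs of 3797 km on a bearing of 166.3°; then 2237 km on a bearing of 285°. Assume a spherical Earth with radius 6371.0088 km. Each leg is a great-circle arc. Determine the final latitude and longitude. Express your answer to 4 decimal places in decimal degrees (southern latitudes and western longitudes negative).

Apply the spherical direct solution leg by leg, carrying full precision between legs.
Leg 1: from (-56.0892°, 91.5649°), δ = 3797/6371.0088 = 0.595981 rad, θ = 166.3° → φ = -82.3423°, λ = 177.6371°.
Leg 2: from (-82.3423°, 177.6371°), δ = 2237/6371.0088 = 0.351122 rad, θ = 285° → φ = -66.7441°, λ = 120.3449°.

latitude -66.7441°, longitude 120.3449°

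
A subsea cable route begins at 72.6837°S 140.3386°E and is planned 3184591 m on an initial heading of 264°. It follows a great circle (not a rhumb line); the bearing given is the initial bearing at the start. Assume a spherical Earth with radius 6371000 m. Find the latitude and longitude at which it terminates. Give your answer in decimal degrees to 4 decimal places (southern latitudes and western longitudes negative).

Central angle δ = d/R = 0.499857 rad.
With φ₁ = -72.6837° = -1.268570 rad and θ = 264° = 4.607669 rad:
Applying the spherical law of cosines for sides, sin φ₂ = sin φ₁ cos δ + cos φ₁ sin δ cos θ = -0.852785, so φ₂ = -58.5159°.
For the longitude increment, Δλ = atan2( sin θ sin δ cos φ₁, cos δ − sin φ₁ sin φ₂ ) = atan2(-0.141881, 0.063518) = -65.8827°.
λ₂ = 140.3386° + -65.8827° = 74.4559°.

latitude -58.5159°, longitude 74.4559°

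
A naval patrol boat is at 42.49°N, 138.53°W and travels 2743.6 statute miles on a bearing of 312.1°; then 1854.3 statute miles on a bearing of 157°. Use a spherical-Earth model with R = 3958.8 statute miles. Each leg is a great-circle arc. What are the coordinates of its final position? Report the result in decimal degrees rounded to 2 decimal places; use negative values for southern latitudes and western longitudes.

latitude 31.14°, longitude 173.75°

Apply the spherical direct solution leg by leg, carrying full precision between legs.
Leg 1: from (42.49°, -138.53°), δ = 2743.6/3958.8 = 0.693038 rad, θ = 312.1° → φ = 56.67°, λ = 161.86°.
Leg 2: from (56.67°, 161.86°), δ = 1854.3/3958.8 = 0.468400 rad, θ = 157° → φ = 31.14°, λ = 173.75°.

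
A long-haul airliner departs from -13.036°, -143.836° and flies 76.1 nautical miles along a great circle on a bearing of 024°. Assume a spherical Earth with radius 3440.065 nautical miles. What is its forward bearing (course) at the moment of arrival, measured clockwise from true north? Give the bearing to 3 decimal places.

Angular distance δ = d/R = 76.1 / 3440.065 = 0.022122 rad.
Converting: φ₁ = -0.227521 rad, θ = 0.418879 rad.
Destination latitude: φ₂ = arcsin( sin φ₁ cos δ + cos φ₁ sin δ cos θ ) = arcsin(-0.205821) = -11.878°.
For the longitude increment, Δλ = atan2( sin θ sin δ cos φ₁, cos δ − sin φ₁ sin φ₂ ) = atan2(0.008765, 0.953330) = 0.527°.
λ₂ = λ₁ + Δλ = -143.309°.
The forward bearing on arrival equals the back-azimuth from the destination plus 180°.
Back-azimuth from P₂ (-11.878°, -143.309°) to P₁ (-13.036°, -143.836°), with Δλ' = λ₁ − λ₂ = -0.527°: atan2( sin Δλ' cos φ₁ , cos φ₂ sin φ₁ − sin φ₂ cos φ₁ cos Δλ' ) = 203.886°.
Final bearing = (203.886° + 180°) mod 360° = 23.886°.

final bearing 23.886°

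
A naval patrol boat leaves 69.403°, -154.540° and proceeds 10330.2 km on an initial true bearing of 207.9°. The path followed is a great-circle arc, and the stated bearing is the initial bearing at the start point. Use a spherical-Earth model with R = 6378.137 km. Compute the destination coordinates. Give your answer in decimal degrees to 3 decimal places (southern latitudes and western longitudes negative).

latitude -20.868°, longitude 175.448°

The arc subtends δ = 10330.2/6378.137 = 1.619627 rad at the centre.
Converting: φ₁ = 1.211311 rad, θ = 3.628540 rad.
sin φ₂ = sin φ₁ cos δ + cos φ₁ sin δ cos θ = (0.936078)(-0.048811) + (0.351793)(0.998808)(-0.883766) = -0.356222
φ₂ = asin(-0.356222) = -0.364222 rad = -20.868°.
Then Δλ = atan2(-0.164418, 0.284641) = -0.523811 rad, from sin θ sin δ cos φ₁ over cos δ − sin φ₁ sin φ₂.
λ₂ = -154.540° + -30.012° = -184.552°, normalized to (−180°, 180°] → 175.448°.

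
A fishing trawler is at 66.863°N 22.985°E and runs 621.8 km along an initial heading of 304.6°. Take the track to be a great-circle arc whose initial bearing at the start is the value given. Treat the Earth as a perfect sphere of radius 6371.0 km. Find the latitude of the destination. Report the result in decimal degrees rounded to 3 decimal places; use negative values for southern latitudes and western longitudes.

latitude 69.543°

The arc subtends δ = 621.8/6371 = 0.097598 rad at the centre.
With φ₁ = 66.863° = 1.166979 rad and θ = 304.6° = 5.316273 rad:
sin φ₂ = sin φ₁ cos δ + cos φ₁ sin δ cos θ = (0.919568)(0.995241) + (0.392931)(0.097444)(0.567844) = 0.936934
φ₂ = asin(0.936934) = 1.213751 rad = 69.543°.
For the longitude increment, Δλ = atan2( sin θ sin δ cos φ₁, cos δ − sin φ₁ sin φ₂ ) = atan2(-0.031517, 0.133667) = -13.267°.
λ₂ = λ₁ + Δλ = 9.718°.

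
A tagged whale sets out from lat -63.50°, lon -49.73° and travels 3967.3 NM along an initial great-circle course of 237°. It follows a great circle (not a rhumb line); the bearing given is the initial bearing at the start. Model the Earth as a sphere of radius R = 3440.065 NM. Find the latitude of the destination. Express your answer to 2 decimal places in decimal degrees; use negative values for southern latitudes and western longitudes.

latitude -35.81°

Angular distance δ = d/R = 3967.3 / 3440.065 = 1.153263 rad.
With φ₁ = -63.50° = -1.108284 rad and θ = 237° = 4.136430 rad:
Destination latitude: φ₂ = arcsin( sin φ₁ cos δ + cos φ₁ sin δ cos θ ) = arcsin(-0.585042) = -35.81°.
For the longitude increment, Δλ = atan2( sin θ sin δ cos φ₁, cos δ − sin φ₁ sin φ₂ ) = atan2(-0.342065, -0.118067) = -109.04°.
λ₂ = λ₁ + Δλ = -158.77°.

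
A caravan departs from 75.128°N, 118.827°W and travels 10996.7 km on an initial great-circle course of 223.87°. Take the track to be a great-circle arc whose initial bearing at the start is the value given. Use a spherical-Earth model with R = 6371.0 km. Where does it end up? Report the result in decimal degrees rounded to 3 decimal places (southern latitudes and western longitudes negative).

latitude -19.406°, longitude -165.373°

Angular distance δ = d/R = 10996.7 / 6371 = 1.726056 rad.
Converting: φ₁ = 1.311231 rad, θ = 3.907269 rad.
Applying the spherical law of cosines for sides, sin φ₂ = sin φ₁ cos δ + cos φ₁ sin δ cos θ = -0.332261, so φ₂ = -19.406°.
For the longitude increment, Δλ = atan2( sin θ sin δ cos φ₁, cos δ − sin φ₁ sin φ₂ ) = atan2(-0.175732, 0.166494) = -46.546°.
λ₂ = -118.827° + -46.546° = -165.373°.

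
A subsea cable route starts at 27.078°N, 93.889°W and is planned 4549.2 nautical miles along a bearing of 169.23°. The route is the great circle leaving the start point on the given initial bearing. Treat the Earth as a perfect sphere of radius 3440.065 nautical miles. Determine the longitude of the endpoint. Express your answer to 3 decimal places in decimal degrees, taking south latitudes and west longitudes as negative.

Central angle δ = d/R = 1.322417 rad.
Converting: φ₁ = 0.472600 rad, θ = 2.953621 rad.
Destination latitude: φ₂ = arcsin( sin φ₁ cos δ + cos φ₁ sin δ cos θ ) = arcsin(-0.735957) = -47.388°.
For the longitude increment, Δλ = atan2( sin θ sin δ cos φ₁, cos δ − sin φ₁ sin φ₂ ) = atan2(0.161278, 0.580843) = 15.518°.
λ₂ = -93.889° + 15.518° = -78.371°.

longitude -78.371°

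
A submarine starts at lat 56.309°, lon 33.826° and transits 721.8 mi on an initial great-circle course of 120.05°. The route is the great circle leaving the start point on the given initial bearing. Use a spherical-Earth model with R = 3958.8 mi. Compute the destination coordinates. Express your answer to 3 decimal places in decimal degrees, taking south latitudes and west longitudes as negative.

latitude 50.164°, longitude 48.008°

δ = 721.8/3958.8 = 0.182328 rad (10.4466°).
Start latitude φ₁ = 0.982777 rad; initial bearing θ = 2.095268 rad.
sin φ₂ = sin φ₁ cos δ + cos φ₁ sin δ cos θ = (0.832041)(0.983424) + (0.554714)(0.181319)(-0.500756) = 0.767883
φ₂ = asin(0.767883) = 0.875530 rad = 50.164°.
For the longitude increment, Δλ = atan2( sin θ sin δ cos φ₁, cos δ − sin φ₁ sin φ₂ ) = atan2(0.087061, 0.344514) = 14.182°.
λ₂ = λ₁ + Δλ = 48.008°.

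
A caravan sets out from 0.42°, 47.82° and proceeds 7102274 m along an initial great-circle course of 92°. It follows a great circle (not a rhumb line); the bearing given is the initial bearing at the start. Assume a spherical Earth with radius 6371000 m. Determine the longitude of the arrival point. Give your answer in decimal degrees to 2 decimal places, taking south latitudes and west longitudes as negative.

The arc subtends δ = 7102274/6371000 = 1.114782 rad at the centre.
With φ₁ = 0.42° = 0.007330 rad and θ = 92° = 1.605703 rad:
sin φ₂ = sin φ₁ cos δ + cos φ₁ sin δ cos θ = (0.007330)(0.440374) + (0.999973)(0.897815)(-0.034899) = -0.028104
φ₂ = asin(-0.028104) = -0.028108 rad = -1.61°.
For the longitude increment, Δλ = atan2( sin θ sin δ cos φ₁, cos δ − sin φ₁ sin φ₂ ) = atan2(0.897244, 0.440580) = 63.85°.
Hence λ₂ = 47.82° + 63.85° = 111.67°.

longitude 111.67°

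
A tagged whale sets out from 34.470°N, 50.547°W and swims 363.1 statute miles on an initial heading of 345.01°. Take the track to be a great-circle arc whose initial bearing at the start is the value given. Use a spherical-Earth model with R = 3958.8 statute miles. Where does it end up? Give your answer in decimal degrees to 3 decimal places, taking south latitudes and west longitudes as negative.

Angular distance δ = d/R = 363.1 / 3958.8 = 0.091720 rad.
Converting: φ₁ = 0.601615 rad, θ = 6.021560 rad.
sin φ₂ = sin φ₁ cos δ + cos φ₁ sin δ cos θ = (0.565975)(0.995797) + (0.824423)(0.091591)(0.965971) = 0.636536
φ₂ = asin(0.636536) = 0.689998 rad = 39.534°.
For the longitude increment, Δλ = atan2( sin θ sin δ cos φ₁, cos δ − sin φ₁ sin φ₂ ) = atan2(-0.019531, 0.635533) = -1.760°.
λ₂ = -50.547° + -1.760° = -52.307°.

latitude 39.534°, longitude -52.307°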